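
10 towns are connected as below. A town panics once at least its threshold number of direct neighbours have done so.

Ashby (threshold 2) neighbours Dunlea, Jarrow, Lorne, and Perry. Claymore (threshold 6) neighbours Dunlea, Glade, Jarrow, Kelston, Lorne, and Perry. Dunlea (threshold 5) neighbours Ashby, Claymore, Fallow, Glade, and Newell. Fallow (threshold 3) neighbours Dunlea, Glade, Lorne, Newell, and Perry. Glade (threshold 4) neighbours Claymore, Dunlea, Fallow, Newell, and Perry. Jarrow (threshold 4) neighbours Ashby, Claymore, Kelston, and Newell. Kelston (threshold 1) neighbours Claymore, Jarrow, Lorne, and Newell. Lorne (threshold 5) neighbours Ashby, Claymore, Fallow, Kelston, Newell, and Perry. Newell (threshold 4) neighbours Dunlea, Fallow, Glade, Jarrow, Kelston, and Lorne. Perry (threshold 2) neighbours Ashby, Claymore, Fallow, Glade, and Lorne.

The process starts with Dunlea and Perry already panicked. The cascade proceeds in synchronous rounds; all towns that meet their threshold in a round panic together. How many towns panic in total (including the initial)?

3

Round 1 — Dunlea, Perry panic (initial).
Round 2 — checking thresholds:
  Ashby: 2 of 4 neighbours ≥ 2, panics.
  Claymore: 2 of 6 neighbours < 6, below threshold.
  Fallow: 2 of 5 neighbours < 3, below threshold.
  Glade: 2 of 5 neighbours < 4, below threshold.
  Lorne: 1 of 6 neighbours < 5, below threshold.
  Newell: 1 of 6 neighbours < 4, below threshold.
Round 3 — no new panics; cascade stops.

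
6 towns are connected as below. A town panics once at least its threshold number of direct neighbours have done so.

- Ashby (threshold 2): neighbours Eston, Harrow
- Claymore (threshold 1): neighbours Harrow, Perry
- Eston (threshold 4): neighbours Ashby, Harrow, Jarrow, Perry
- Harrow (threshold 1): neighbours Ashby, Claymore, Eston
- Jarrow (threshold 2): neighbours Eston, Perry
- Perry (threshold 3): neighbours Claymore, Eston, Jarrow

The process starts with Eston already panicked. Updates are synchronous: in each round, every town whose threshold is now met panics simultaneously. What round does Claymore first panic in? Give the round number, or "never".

3

Round 1 — Eston panics (initial).
Round 2 — checking thresholds:
  Ashby: 1 of 2 neighbours < 2, holds.
  Harrow: 1 of 3 neighbours ≥ 1, panics.
  Jarrow: 1 of 2 neighbours < 2, holds.
  Perry: 1 of 3 neighbours < 3, holds.
Round 3 — checking thresholds:
  Ashby: 2 of 2 neighbours ≥ 2, panics.
  Claymore: 1 of 2 neighbours ≥ 1, panics.
  Jarrow: 1 of 2 neighbours < 2, holds.
  Perry: 1 of 3 neighbours < 3, holds.
Round 4 — no new panics; cascade stops.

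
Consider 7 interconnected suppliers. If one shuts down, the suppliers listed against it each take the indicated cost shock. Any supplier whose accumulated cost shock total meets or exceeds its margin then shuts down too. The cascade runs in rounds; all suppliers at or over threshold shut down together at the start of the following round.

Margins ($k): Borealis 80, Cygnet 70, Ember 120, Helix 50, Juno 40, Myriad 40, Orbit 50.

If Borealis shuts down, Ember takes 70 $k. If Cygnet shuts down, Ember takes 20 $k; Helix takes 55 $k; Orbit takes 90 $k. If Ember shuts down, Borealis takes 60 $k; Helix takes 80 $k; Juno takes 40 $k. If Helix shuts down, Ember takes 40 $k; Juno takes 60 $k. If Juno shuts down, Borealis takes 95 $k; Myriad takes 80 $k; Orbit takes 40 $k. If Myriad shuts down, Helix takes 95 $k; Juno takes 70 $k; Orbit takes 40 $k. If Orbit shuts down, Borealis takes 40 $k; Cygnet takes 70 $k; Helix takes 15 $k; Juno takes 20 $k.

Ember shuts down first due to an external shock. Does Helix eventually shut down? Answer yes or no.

yes

Round 1 — Ember shuts down (initial).
  Borealis: +60 → 60 < 80
  Helix: +80 → 80 ≥ 50
  Juno: +40 → 40 ≥ 40
Round 2 — Helix, Juno shut down.
  Borealis: +95 → 155 ≥ 80
  Myriad: +80 → 80 ≥ 40
  Orbit: +40 → 40 < 50
Round 3 — Borealis, Myriad shut down.
  Orbit: +40 → 80 ≥ 50
Round 4 — Orbit shuts down.
  Cygnet: +70 → 70 ≥ 70
Round 5 — Cygnet shuts down.
No further shutdowns.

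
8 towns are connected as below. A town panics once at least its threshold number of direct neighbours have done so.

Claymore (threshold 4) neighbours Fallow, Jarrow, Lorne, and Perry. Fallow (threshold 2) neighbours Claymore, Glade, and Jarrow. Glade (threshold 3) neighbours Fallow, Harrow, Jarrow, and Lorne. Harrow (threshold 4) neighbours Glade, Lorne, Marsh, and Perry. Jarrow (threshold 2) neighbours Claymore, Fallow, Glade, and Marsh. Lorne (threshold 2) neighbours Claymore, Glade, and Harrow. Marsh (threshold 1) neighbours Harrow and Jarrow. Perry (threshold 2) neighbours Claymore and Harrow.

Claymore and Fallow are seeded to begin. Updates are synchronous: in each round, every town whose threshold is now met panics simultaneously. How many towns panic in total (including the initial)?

Round 1 — Claymore, Fallow panic (initial).
Round 2 — checking thresholds:
  Glade: 1 of 4 neighbours < 3, not yet.
  Jarrow: 2 of 4 neighbours ≥ 2, panics.
  Lorne: 1 of 3 neighbours < 2, not yet.
  Perry: 1 of 2 neighbours < 2, not yet.
Round 3 — checking thresholds:
  Glade: 2 of 4 neighbours < 3, not yet.
  Lorne: 1 of 3 neighbours < 2, not yet.
  Marsh: 1 of 2 neighbours ≥ 1, panics.
  Perry: 1 of 2 neighbours < 2, not yet.
Round 4 — no new panics; cascade stops.

4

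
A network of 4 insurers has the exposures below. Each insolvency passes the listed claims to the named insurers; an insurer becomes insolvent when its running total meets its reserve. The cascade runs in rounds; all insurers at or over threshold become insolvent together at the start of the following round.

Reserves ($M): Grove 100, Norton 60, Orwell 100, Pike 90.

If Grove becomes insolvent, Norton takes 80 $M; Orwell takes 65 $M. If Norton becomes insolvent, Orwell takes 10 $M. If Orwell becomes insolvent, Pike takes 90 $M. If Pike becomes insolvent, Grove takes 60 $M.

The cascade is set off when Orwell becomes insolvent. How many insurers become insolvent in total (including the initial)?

Round 1 — Orwell becomes insolvent (initial).
  Pike: +90 → 90 ≥ 90
Round 2 — Pike becomes insolvent.
  Grove: +60 → 60 < 100
No further insolvencies.

2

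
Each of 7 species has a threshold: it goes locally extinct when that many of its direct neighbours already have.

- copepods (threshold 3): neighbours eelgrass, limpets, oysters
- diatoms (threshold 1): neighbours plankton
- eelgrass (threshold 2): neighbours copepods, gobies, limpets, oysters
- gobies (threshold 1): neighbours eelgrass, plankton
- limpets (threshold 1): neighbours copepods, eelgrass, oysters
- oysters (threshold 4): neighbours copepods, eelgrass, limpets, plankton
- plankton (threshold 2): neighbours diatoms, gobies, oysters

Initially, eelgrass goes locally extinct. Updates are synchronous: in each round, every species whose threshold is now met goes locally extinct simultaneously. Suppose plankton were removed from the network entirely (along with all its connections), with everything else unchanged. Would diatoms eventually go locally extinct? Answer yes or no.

With plankton removed:
Round 1 — eelgrass goes locally extinct (initial).
Round 2 — checking thresholds:
  copepods: 1 of 3 neighbours < 3, below threshold.
  gobies: 1 of 1 neighbours ≥ 1, goes locally extinct.
  limpets: 1 of 3 neighbours ≥ 1, goes locally extinct.
  oysters: 1 of 3 neighbours < 4, below threshold.
Round 3 — no new extinctions; cascade stops.

no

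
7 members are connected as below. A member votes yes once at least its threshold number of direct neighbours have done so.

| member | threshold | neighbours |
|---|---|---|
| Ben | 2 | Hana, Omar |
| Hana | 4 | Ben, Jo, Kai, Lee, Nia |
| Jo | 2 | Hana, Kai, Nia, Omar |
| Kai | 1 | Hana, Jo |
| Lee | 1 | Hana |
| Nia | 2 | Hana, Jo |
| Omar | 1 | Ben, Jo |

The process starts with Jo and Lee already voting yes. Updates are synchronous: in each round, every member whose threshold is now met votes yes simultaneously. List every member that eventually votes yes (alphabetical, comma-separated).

Jo, Kai, Lee, Omar

Round 1 — Jo, Lee vote yes (initial).
Round 2 — checking thresholds:
  Hana: 2 of 5 neighbours < 4, not yet.
  Kai: 1 of 2 neighbours ≥ 1, votes yes.
  Nia: 1 of 2 neighbours < 2, not yet.
  Omar: 1 of 2 neighbours ≥ 1, votes yes.
Round 3 — no new yes votes; cascade stops.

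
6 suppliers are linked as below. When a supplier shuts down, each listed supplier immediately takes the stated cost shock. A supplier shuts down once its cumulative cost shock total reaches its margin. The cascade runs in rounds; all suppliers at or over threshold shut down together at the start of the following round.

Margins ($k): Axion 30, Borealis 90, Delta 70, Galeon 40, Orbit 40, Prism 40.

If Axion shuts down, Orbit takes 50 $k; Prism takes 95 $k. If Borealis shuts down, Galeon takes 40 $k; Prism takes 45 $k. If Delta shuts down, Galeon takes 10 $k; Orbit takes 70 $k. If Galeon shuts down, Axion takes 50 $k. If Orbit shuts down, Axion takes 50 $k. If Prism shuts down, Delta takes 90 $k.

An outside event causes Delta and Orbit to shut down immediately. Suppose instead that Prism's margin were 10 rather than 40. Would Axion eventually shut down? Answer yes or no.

yes

With Prism's margin at 10:
Round 1 — Delta, Orbit shut down (initial).
  Axion: +50 → 50 ≥ 30
  Galeon: +10 → 10 < 40
Round 2 — Axion shuts down.
  Prism: +95 → 95 ≥ 10
Round 3 — Prism shuts down.
No further shutdowns.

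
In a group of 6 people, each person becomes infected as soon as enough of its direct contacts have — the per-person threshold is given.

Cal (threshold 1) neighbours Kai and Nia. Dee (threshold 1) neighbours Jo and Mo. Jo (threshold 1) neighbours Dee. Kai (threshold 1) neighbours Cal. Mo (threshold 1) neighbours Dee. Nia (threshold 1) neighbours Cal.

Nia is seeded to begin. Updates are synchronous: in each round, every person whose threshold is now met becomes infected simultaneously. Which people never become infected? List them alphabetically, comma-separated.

Dee, Jo, Mo

Round 1 — Nia becomes infected (initial).
Round 2 — checking thresholds:
  Cal: 1 of 2 neighbours ≥ 1, becomes infected.
Round 3 — checking thresholds:
  Kai: 1 of 1 neighbours ≥ 1, becomes infected.
Round 4 — no new infections; cascade stops.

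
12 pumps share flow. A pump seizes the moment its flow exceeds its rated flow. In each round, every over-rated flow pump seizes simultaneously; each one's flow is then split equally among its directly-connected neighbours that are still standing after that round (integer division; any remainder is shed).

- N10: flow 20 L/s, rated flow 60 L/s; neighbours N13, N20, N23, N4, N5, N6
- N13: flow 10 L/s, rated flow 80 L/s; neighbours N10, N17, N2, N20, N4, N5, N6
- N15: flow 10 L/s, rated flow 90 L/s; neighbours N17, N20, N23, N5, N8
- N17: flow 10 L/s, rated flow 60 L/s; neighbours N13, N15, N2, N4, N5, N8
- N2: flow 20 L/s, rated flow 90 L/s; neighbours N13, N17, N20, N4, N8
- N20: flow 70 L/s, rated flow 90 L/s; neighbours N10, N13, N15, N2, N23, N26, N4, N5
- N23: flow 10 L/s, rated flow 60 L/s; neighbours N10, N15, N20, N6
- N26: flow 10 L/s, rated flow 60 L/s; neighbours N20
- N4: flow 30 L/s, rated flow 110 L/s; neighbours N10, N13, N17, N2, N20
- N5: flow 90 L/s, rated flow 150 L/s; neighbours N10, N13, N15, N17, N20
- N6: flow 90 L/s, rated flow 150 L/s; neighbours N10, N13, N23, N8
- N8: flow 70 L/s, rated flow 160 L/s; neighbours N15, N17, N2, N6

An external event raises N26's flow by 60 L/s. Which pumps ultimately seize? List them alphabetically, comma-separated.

Round 1 — N26 at 70 > 60. N26 seizes.
  N26 sheds 70 L/s to N20: 70 each.
    N20: 70+70 = 140 > 90
Round 2 — N20 seizes.
  N20 sheds 140 L/s to N10, N13, N15, N2, N23, N4, N5: 20 each.
    N10: 20+20 = 40 ≤ 60
    N13: 10+20 = 30 ≤ 80
    N15: 10+20 = 30 ≤ 90
    N2: 20+20 = 40 ≤ 90
    N23: 10+20 = 30 ≤ 60
    N4: 30+20 = 50 ≤ 110
    N5: 90+20 = 110 ≤ 150
No further seizures.

N20, N26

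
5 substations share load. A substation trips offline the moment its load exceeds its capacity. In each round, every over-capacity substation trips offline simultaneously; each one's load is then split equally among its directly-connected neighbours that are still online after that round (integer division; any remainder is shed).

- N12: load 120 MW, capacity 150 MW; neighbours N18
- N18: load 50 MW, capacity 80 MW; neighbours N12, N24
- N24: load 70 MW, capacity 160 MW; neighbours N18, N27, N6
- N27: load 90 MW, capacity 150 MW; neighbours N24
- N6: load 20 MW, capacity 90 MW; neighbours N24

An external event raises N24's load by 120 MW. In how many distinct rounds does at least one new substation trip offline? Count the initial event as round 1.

Round 1 — N24 at 190 > 160. N24 trips offline.
  N24 sheds 190 MW to N18, N27, N6: 63 each (1 lost).
    N18: 50+63 = 113 > 80
    N27: 90+63 = 153 > 150
    N6: 20+63 = 83 ≤ 90
Round 2 — N18, N27 trip offline.
  N18 sheds 113 MW to N12: 113 each.
    N12: 120+113 = 233 > 150
  N27 sheds 153 MW: no online neighbours, lost.
Round 3 — N12 trips offline.
  N12 sheds 233 MW: no online neighbours, lost.
No further trips.

3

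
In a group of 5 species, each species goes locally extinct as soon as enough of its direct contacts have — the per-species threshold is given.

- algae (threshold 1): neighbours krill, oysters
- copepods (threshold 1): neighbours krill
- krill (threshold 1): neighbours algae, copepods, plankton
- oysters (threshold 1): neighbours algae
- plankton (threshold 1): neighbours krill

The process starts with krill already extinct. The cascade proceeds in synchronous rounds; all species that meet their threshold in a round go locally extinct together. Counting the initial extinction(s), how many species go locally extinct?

Round 1 — krill goes locally extinct (initial).
Round 2 — checking thresholds:
  algae: 1 of 2 neighbours ≥ 1, goes locally extinct.
  copepods: 1 of 1 neighbours ≥ 1, goes locally extinct.
  plankton: 1 of 1 neighbours ≥ 1, goes locally extinct.
Round 3 — checking thresholds:
  oysters: 1 of 1 neighbours ≥ 1, goes locally extinct.
Round 4 — no new extinctions; cascade stops.

5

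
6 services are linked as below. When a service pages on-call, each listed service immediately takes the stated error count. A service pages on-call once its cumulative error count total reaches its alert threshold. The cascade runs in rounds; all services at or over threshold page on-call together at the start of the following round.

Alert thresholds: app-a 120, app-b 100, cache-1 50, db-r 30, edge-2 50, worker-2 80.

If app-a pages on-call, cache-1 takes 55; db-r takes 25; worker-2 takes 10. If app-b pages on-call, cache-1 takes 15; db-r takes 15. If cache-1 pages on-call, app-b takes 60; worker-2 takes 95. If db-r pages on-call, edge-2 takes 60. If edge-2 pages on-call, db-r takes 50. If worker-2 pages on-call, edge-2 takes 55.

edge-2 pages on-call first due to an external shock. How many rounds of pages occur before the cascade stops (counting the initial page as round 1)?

Round 1 — edge-2 pages on-call (initial).
  db-r: +50 → 50 ≥ 30
Round 2 — db-r pages on-call.
No further pages.

2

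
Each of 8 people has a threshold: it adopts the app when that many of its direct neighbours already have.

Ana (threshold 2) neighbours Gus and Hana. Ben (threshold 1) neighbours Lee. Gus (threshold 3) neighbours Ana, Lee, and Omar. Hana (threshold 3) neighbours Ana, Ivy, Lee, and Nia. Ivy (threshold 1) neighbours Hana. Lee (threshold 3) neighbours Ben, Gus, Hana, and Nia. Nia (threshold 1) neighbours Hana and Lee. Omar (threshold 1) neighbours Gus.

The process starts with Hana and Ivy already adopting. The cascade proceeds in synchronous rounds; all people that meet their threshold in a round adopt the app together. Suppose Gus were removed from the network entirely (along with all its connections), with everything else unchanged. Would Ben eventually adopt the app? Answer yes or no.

With Gus removed:
Round 1 — Hana, Ivy adopt the app (initial).
Round 2 — checking thresholds:
  Ana: 1 of 1 neighbours < 2, holds.
  Lee: 1 of 3 neighbours < 3, holds.
  Nia: 1 of 2 neighbours ≥ 1, adopts the app.
Round 3 — no new adoptions; cascade stops.

no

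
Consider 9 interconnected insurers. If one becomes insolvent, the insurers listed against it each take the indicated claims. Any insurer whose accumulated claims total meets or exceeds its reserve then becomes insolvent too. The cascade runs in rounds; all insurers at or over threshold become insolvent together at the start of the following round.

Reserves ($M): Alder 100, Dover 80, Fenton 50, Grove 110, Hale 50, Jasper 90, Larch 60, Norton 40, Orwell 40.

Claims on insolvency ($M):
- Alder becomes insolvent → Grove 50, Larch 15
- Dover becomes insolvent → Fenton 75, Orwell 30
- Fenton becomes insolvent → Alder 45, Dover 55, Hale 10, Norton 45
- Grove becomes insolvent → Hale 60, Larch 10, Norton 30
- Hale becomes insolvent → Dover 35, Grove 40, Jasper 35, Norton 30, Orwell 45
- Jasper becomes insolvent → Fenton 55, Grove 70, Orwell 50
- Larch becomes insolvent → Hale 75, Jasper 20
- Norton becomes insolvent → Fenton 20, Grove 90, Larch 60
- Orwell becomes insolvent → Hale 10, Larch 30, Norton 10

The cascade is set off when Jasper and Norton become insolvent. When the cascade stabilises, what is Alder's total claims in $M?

Round 1 — Jasper, Norton become insolvent (initial).
  Fenton: +55+20 → 75 ≥ 50
  Grove: +70+90 → 160 ≥ 110
  Larch: +60 → 60 ≥ 60
  Orwell: +50 → 50 ≥ 40
Round 2 — Fenton, Grove, Larch, Orwell become insolvent.
  Alder: +45 → 45 < 100
  Dover: +55 → 55 < 80
  Hale: +10+60+75+10 → 155 ≥ 50
Round 3 — Hale becomes insolvent.
  Dover: +35 → 90 ≥ 80
Round 4 — Dover becomes insolvent.
No further insolvencies.

45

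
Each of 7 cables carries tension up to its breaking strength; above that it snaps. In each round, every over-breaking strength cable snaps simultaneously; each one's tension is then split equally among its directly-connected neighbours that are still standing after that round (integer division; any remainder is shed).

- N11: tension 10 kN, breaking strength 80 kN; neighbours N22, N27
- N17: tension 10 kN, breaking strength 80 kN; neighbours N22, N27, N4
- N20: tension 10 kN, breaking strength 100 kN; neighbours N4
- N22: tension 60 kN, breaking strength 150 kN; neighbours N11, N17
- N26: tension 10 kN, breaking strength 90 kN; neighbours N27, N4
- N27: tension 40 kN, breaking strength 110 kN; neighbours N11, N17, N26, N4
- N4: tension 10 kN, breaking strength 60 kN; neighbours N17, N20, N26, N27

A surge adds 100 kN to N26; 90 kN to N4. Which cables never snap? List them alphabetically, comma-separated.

N20

Round 1 — N26 at 110 > 90; N4 at 100 > 60. N26, N4 snap.
  N26 sheds 110 kN to N27: 110 each.
    N27: 40+110 = 150 > 110
  N4 sheds 100 kN to N17, N20, N27: 33 each (1 lost).
    N17: 10+33 = 43 ≤ 80
    N20: 10+33 = 43 ≤ 100
    N27: 150+33 = 183 > 110
Round 2 — N27 snaps.
  N27 sheds 183 kN to N11, N17: 91 each (1 lost).
    N11: 10+91 = 101 > 80
    N17: 43+91 = 134 > 80
Round 3 — N11, N17 snap.
  N11 sheds 101 kN to N22: 101 each.
    N22: 60+101 = 161 > 150
  N17 sheds 134 kN to N22: 134 each.
    N22: 161+134 = 295 > 150
Round 4 — N22 snaps.
  N22 sheds 295 kN: no online neighbours, lost.
No further breaks.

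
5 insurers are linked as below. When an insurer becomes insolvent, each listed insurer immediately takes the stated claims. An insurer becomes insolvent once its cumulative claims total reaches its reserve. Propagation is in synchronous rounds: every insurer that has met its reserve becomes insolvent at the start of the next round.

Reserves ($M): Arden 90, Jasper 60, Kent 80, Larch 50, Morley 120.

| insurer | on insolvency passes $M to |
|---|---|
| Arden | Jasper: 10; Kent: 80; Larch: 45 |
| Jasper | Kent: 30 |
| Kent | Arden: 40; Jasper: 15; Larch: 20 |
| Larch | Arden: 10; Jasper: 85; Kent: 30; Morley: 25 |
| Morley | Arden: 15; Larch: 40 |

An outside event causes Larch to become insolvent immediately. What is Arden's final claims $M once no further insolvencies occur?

Round 1 — Larch becomes insolvent (initial).
  Arden: +10 → 10 < 90
  Jasper: +85 → 85 ≥ 60
  Kent: +30 → 30 < 80
  Morley: +25 → 25 < 120
Round 2 — Jasper becomes insolvent.
  Kent: +30 → 60 < 80
No further insolvencies.

10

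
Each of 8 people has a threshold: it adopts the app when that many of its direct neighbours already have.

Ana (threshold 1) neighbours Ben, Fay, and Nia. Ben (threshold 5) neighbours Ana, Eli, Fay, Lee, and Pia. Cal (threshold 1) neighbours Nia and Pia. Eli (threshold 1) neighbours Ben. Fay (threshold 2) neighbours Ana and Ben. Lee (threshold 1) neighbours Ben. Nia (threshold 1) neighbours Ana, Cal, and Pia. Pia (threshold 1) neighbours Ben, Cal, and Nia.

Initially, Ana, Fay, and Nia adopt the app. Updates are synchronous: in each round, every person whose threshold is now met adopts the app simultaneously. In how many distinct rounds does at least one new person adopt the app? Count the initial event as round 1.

Round 1 — Ana, Fay, Nia adopt the app (initial).
Round 2 — checking thresholds:
  Ben: 2 of 5 neighbours < 5, not yet.
  Cal: 1 of 2 neighbours ≥ 1, adopts the app.
  Pia: 1 of 3 neighbours ≥ 1, adopts the app.
Round 3 — no new adoptions; cascade stops.

2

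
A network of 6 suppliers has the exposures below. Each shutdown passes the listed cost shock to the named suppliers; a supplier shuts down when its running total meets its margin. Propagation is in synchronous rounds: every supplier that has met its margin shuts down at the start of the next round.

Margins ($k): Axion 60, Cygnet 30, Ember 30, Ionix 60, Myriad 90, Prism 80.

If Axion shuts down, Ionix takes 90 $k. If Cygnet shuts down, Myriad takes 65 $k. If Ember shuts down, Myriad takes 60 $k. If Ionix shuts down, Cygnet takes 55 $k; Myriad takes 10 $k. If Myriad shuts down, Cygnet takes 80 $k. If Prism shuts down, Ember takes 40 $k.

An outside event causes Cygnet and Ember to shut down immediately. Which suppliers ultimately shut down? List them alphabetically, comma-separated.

Round 1 — Cygnet, Ember shut down (initial).
  Myriad: +65+60 → 125 ≥ 90
Round 2 — Myriad shuts down.
No further shutdowns.

Cygnet, Ember, Myriad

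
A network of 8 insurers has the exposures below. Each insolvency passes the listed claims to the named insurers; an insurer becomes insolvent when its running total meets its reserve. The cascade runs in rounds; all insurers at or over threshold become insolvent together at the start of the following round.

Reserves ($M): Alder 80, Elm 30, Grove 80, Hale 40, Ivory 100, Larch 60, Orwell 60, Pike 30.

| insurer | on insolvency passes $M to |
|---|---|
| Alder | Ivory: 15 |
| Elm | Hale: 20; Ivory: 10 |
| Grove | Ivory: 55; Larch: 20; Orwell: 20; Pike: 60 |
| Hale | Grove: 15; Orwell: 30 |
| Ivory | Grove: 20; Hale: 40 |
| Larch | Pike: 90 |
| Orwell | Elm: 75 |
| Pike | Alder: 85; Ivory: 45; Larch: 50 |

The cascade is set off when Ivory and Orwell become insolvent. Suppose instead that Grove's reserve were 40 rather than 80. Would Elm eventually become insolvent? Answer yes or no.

yes

With Grove's reserve at 40:
Round 1 — Ivory, Orwell become insolvent (initial).
  Elm: +75 → 75 ≥ 30
  Grove: +20 → 20 < 40
  Hale: +40 → 40 ≥ 40
Round 2 — Elm, Hale become insolvent.
  Grove: +15 → 35 < 40
No further insolvencies.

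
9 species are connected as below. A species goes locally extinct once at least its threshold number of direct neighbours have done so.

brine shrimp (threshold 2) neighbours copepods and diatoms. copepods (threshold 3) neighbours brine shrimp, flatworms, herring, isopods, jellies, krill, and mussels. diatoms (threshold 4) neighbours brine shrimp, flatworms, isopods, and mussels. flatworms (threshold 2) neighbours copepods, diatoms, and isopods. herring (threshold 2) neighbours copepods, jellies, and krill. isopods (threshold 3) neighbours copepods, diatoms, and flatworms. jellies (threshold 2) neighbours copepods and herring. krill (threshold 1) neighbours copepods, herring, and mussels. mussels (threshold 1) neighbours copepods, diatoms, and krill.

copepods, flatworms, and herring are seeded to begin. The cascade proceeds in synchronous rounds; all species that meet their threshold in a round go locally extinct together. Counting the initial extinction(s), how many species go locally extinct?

6

Round 1 — copepods, flatworms, herring go locally extinct (initial).
Round 2 — checking thresholds:
  brine shrimp: 1 of 2 neighbours < 2, below threshold.
  diatoms: 1 of 4 neighbours < 4, below threshold.
  isopods: 2 of 3 neighbours < 3, below threshold.
  jellies: 2 of 2 neighbours ≥ 2, goes locally extinct.
  krill: 2 of 3 neighbours ≥ 1, goes locally extinct.
  mussels: 1 of 3 neighbours ≥ 1, goes locally extinct.
Round 3 — no new extinctions; cascade stops.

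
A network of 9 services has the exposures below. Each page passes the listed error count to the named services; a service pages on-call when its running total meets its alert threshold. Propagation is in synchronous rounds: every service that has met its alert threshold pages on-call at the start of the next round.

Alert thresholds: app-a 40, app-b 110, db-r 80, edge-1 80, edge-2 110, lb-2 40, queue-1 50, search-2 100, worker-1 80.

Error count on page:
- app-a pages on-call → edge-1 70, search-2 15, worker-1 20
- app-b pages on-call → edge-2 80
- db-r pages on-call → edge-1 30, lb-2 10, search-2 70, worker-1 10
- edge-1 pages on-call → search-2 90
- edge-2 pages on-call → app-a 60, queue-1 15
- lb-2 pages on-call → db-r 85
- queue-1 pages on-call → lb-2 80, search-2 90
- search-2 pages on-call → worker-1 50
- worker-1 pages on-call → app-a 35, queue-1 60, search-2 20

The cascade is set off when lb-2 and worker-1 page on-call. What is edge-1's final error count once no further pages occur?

Round 1 — lb-2, worker-1 page on-call (initial).
  app-a: +35 → 35 < 40
  db-r: +85 → 85 ≥ 80
  queue-1: +60 → 60 ≥ 50
  search-2: +20 → 20 < 100
Round 2 — db-r, queue-1 page on-call.
  edge-1: +30 → 30 < 80
  search-2: +70+90 → 180 ≥ 100
Round 3 — search-2 pages on-call.
No further pages.

30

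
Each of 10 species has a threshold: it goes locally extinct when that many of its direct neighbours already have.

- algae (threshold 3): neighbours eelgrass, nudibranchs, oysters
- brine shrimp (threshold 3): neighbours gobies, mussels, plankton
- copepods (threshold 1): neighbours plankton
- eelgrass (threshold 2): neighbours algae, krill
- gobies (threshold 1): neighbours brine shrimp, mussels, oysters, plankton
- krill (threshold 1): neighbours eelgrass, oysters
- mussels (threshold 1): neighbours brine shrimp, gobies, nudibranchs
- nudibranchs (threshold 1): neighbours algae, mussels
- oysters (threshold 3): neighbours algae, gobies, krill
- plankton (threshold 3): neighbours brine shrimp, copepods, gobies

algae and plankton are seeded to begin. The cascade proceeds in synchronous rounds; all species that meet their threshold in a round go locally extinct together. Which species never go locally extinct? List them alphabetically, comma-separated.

eelgrass, krill, oysters

Round 1 — algae, plankton go locally extinct (initial).
Round 2 — checking thresholds:
  brine shrimp: 1 of 3 neighbours < 3, below threshold.
  copepods: 1 of 1 neighbours ≥ 1, goes locally extinct.
  eelgrass: 1 of 2 neighbours < 2, below threshold.
  gobies: 1 of 4 neighbours ≥ 1, goes locally extinct.
  nudibranchs: 1 of 2 neighbours ≥ 1, goes locally extinct.
  oysters: 1 of 3 neighbours < 3, below threshold.
Round 3 — checking thresholds:
  brine shrimp: 2 of 3 neighbours < 3, below threshold.
  eelgrass: 1 of 2 neighbours < 2, below threshold.
  mussels: 2 of 3 neighbours ≥ 1, goes locally extinct.
  oysters: 2 of 3 neighbours < 3, below threshold.
Round 4 — checking thresholds:
  brine shrimp: 3 of 3 neighbours ≥ 3, goes locally extinct.
  eelgrass: 1 of 2 neighbours < 2, below threshold.
  oysters: 2 of 3 neighbours < 3, below threshold.
Round 5 — no new extinctions; cascade stops.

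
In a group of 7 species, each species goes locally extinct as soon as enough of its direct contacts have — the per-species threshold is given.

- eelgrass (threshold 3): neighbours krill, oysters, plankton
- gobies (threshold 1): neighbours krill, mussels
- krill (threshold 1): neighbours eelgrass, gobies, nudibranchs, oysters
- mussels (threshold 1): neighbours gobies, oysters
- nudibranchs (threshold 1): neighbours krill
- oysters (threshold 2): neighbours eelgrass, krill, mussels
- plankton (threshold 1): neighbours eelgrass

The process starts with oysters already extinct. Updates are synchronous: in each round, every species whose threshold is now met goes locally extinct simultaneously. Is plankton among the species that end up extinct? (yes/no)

Round 1 — oysters goes locally extinct (initial).
Round 2 — checking thresholds:
  eelgrass: 1 of 3 neighbours < 3, below threshold.
  krill: 1 of 4 neighbours ≥ 1, goes locally extinct.
  mussels: 1 of 2 neighbours ≥ 1, goes locally extinct.
Round 3 — checking thresholds:
  eelgrass: 2 of 3 neighbours < 3, below threshold.
  gobies: 2 of 2 neighbours ≥ 1, goes locally extinct.
  nudibranchs: 1 of 1 neighbours ≥ 1, goes locally extinct.
Round 4 — no new extinctions; cascade stops.

no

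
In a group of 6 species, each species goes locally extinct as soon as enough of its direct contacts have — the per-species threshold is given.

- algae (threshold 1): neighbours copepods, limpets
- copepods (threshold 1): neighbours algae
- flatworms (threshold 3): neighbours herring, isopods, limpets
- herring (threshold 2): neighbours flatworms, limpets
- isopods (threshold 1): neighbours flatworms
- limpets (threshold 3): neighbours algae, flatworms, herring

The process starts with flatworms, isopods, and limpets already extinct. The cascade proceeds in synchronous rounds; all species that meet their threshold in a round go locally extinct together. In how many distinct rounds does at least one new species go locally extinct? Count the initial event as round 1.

3

Round 1 — flatworms, isopods, limpets go locally extinct (initial).
Round 2 — checking thresholds:
  algae: 1 of 2 neighbours ≥ 1, goes locally extinct.
  herring: 2 of 2 neighbours ≥ 2, goes locally extinct.
Round 3 — checking thresholds:
  copepods: 1 of 1 neighbours ≥ 1, goes locally extinct.
Round 4 — no new extinctions; cascade stops.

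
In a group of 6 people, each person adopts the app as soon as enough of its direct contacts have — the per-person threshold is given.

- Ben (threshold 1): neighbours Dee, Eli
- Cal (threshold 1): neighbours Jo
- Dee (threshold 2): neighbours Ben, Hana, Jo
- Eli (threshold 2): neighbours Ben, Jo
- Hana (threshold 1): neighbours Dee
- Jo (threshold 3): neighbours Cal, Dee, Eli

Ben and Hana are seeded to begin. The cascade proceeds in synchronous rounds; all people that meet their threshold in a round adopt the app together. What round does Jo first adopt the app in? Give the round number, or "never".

never

Round 1 — Ben, Hana adopt the app (initial).
Round 2 — checking thresholds:
  Dee: 2 of 3 neighbours ≥ 2, adopts the app.
  Eli: 1 of 2 neighbours < 2, not yet.
Round 3 — no new adoptions; cascade stops.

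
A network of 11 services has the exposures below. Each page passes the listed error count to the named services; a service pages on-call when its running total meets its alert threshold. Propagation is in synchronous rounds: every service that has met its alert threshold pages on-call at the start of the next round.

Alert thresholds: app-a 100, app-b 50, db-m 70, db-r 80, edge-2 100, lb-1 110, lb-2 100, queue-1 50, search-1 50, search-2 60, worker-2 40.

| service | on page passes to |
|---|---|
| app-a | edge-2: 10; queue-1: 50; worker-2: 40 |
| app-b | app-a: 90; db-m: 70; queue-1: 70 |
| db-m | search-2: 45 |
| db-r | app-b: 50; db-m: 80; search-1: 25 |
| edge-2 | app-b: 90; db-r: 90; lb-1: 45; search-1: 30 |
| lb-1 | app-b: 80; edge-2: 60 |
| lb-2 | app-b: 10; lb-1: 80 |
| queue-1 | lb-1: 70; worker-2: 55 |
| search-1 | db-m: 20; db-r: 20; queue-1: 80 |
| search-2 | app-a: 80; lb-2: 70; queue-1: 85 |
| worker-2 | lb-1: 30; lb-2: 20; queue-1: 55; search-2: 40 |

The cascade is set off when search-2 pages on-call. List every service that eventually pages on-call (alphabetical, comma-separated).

Round 1 — search-2 pages on-call (initial).
  app-a: +80 → 80 < 100
  lb-2: +70 → 70 < 100
  queue-1: +85 → 85 ≥ 50
Round 2 — queue-1 pages on-call.
  lb-1: +70 → 70 < 110
  worker-2: +55 → 55 ≥ 40
Round 3 — worker-2 pages on-call.
  lb-1: +30 → 100 < 110
  lb-2: +20 → 90 < 100
No further pages.

queue-1, search-2, worker-2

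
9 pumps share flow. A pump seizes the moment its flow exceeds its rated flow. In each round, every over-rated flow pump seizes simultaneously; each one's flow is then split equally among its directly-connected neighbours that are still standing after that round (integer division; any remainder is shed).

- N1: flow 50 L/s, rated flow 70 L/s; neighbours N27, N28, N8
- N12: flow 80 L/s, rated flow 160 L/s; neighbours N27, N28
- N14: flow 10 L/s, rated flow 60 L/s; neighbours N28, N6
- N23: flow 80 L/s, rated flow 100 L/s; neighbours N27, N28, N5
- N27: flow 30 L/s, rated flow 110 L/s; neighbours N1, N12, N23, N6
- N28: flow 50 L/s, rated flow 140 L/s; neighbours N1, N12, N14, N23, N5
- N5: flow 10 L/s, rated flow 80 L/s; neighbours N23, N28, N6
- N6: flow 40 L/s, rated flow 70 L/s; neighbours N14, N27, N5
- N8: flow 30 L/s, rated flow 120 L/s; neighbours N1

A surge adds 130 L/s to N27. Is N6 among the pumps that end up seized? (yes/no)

Round 1 — N27 at 160 > 110. N27 seizes.
  N27 sheds 160 L/s to N1, N12, N23, N6: 40 each.
    N1: 50+40 = 90 > 70
    N12: 80+40 = 120 ≤ 160
    N23: 80+40 = 120 > 100
    N6: 40+40 = 80 > 70
Round 2 — N1, N23, N6 seize.
  N1 sheds 90 L/s to N28, N8: 45 each.
    N28: 50+45 = 95 ≤ 140
    N8: 30+45 = 75 ≤ 120
  N23 sheds 120 L/s to N28, N5: 60 each.
    N28: 95+60 = 155 > 140
    N5: 10+60 = 70 ≤ 80
  N6 sheds 80 L/s to N14, N5: 40 each.
    N14: 10+40 = 50 ≤ 60
    N5: 70+40 = 110 > 80
Round 3 — N28, N5 seize.
  N28 sheds 155 L/s to N12, N14: 77 each (1 lost).
    N12: 120+77 = 197 > 160
    N14: 50+77 = 127 > 60
  N5 sheds 110 L/s: no online neighbours, lost.
Round 4 — N12, N14 seize.
  N12 sheds 197 L/s: no online neighbours, lost.
  N14 sheds 127 L/s: no online neighbours, lost.
No further seizures.

yes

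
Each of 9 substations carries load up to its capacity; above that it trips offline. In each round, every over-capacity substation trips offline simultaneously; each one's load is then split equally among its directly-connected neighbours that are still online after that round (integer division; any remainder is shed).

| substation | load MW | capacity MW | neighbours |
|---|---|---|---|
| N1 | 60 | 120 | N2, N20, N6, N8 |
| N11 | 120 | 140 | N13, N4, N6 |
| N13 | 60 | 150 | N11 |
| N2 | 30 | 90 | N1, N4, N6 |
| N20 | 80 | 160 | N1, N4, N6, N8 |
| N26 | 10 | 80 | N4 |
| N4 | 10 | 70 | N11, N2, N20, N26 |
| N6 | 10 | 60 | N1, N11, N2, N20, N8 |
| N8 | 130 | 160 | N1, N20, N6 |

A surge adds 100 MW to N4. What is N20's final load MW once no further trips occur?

127

Round 1 — N4 at 110 > 70. N4 trips offline.
  N4 sheds 110 MW to N11, N2, N20, N26: 27 each (2 lost).
    N11: 120+27 = 147 > 140
    N2: 30+27 = 57 ≤ 90
    N20: 80+27 = 107 ≤ 160
    N26: 10+27 = 37 ≤ 80
Round 2 — N11 trips offline.
  N11 sheds 147 MW to N13, N6: 73 each (1 lost).
    N13: 60+73 = 133 ≤ 150
    N6: 10+73 = 83 > 60
Round 3 — N6 trips offline.
  N6 sheds 83 MW to N1, N2, N20, N8: 20 each (3 lost).
    N1: 60+20 = 80 ≤ 120
    N2: 57+20 = 77 ≤ 90
    N20: 107+20 = 127 ≤ 160
    N8: 130+20 = 150 ≤ 160
No further trips.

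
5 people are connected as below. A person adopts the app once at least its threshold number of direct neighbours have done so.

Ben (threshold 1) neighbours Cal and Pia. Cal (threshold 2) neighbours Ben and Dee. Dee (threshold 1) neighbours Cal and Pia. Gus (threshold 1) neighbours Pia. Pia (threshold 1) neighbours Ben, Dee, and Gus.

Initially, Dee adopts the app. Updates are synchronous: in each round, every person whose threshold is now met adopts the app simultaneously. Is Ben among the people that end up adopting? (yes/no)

Round 1 — Dee adopts the app (initial).
Round 2 — checking thresholds:
  Cal: 1 of 2 neighbours < 2, holds.
  Pia: 1 of 3 neighbours ≥ 1, adopts the app.
Round 3 — checking thresholds:
  Ben: 1 of 2 neighbours ≥ 1, adopts the app.
  Cal: 1 of 2 neighbours < 2, holds.
  Gus: 1 of 1 neighbours ≥ 1, adopts the app.
Round 4 — checking thresholds:
  Cal: 2 of 2 neighbours ≥ 2, adopts the app.
Round 5 — no new adoptions; cascade stops.

yes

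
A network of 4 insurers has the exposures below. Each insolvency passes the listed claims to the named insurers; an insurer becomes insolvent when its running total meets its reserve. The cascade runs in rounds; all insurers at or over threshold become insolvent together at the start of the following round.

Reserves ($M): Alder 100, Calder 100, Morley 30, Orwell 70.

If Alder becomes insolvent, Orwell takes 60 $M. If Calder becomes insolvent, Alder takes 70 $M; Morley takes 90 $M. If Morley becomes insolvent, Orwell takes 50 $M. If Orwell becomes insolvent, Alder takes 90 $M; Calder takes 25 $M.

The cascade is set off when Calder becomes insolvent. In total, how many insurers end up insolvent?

2

Round 1 — Calder becomes insolvent (initial).
  Alder: +70 → 70 < 100
  Morley: +90 → 90 ≥ 30
Round 2 — Morley becomes insolvent.
  Orwell: +50 → 50 < 70
No further insolvencies.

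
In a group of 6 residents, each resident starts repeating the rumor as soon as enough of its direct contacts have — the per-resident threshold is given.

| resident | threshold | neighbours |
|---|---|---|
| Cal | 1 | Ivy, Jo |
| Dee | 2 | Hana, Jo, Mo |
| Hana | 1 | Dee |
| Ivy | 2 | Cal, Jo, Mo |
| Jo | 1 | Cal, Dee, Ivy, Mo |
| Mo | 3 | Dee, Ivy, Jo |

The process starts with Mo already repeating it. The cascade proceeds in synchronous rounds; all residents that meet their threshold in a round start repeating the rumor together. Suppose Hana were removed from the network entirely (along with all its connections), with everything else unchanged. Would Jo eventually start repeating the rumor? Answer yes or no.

With Hana removed:
Round 1 — Mo starts repeating the rumor (initial).
Round 2 — checking thresholds:
  Dee: 1 of 2 neighbours < 2, below threshold.
  Ivy: 1 of 3 neighbours < 2, below threshold.
  Jo: 1 of 4 neighbours ≥ 1, starts repeating the rumor.
Round 3 — checking thresholds:
  Cal: 1 of 2 neighbours ≥ 1, starts repeating the rumor.
  Dee: 2 of 2 neighbours ≥ 2, starts repeating the rumor.
  Ivy: 2 of 3 neighbours ≥ 2, starts repeating the rumor.
Round 4 — no new spreads; cascade stops.

yes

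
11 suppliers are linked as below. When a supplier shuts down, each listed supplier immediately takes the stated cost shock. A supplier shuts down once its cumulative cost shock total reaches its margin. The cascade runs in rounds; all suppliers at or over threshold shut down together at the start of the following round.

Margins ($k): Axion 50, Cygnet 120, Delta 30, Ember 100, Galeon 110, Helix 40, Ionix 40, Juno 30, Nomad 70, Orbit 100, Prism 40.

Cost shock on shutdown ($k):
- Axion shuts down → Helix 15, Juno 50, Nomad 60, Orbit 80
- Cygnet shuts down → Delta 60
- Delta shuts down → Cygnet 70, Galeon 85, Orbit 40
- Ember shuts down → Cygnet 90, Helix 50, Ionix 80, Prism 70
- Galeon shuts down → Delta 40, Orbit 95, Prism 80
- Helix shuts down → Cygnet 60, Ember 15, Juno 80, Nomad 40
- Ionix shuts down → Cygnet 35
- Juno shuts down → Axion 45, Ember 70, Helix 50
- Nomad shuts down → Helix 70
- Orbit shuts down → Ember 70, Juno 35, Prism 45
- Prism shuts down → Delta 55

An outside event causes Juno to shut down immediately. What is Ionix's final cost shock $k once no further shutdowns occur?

Round 1 — Juno shuts down (initial).
  Axion: +45 → 45 < 50
  Ember: +70 → 70 < 100
  Helix: +50 → 50 ≥ 40
Round 2 — Helix shuts down.
  Cygnet: +60 → 60 < 120
  Ember: +15 → 85 < 100
  Nomad: +40 → 40 < 70
No further shutdowns.

0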